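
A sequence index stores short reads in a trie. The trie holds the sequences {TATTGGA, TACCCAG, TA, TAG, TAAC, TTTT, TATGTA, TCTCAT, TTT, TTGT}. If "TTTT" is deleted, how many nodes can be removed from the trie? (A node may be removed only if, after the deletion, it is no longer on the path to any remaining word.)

1

After clearing the end-marker at "TTTT", prune upward until reaching a node still needed by another word.
The suffix "T" (1 node) is used only by "TTTT"; "TTT" is itself a stored word, so pruning stops there.
Nodes removed: 1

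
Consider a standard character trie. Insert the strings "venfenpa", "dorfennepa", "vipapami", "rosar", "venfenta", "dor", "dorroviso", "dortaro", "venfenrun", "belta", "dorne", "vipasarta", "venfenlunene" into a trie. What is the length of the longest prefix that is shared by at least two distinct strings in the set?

The deepest shared node is where two words last agree before diverging.
e.g. "venfenlunene" and "venfenpa" share the prefix "venfen" of length 6; no pair shares a longer one.
Longest shared-prefix length: 6

6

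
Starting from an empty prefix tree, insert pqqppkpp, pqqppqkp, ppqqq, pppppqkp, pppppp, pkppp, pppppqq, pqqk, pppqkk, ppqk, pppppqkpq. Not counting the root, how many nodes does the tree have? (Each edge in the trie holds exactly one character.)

Count nodes per top-level branch (shared prefixes stored once):
  'p'-branch (pkppp, pppppp, pppppqkp, pppppqkpq, pppppqq, pppqkk, ppqk, ppqqq, pqqk, pqqppkpp, pqqppqkp): 33 nodes
Sum: 33

33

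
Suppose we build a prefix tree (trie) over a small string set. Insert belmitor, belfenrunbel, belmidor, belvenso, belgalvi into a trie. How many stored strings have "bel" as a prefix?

Traverse to the node for "bel", then collect every word in that subtree.
Words under "bel": belfenrunbel, belgalvi, belmidor, belmitor, belvenso
Count: 5

5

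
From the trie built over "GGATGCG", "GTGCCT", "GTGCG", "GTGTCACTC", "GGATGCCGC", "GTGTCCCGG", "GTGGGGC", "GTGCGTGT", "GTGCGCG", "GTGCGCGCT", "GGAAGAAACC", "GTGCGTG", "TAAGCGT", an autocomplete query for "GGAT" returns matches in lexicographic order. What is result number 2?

GGATGCG

Filter for "GGAT…" and sort: "GGATGCCGC", "GGATGCG"
The 2nd is GGATGCG.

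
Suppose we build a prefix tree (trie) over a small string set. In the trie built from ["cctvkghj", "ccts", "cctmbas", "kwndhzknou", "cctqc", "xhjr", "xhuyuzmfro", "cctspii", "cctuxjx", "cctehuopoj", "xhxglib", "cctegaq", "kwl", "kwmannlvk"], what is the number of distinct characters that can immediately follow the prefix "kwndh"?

1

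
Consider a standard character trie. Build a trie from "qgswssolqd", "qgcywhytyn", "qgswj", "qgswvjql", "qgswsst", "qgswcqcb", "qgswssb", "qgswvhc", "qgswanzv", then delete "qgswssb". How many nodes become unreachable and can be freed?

1

A node on "qgswssb"'s path can go only if nothing else ends at it or branches off below it.
The suffix "b" (1 node) is used only by "qgswssb"; the node for "qgswss" still has the child "o", so pruning stops there.
Nodes removed: 1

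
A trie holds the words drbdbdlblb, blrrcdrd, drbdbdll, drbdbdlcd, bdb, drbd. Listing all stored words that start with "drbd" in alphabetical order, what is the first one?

DFS of the "drbd" subtree visits, in order: "drbd", "drbdbdlblb", "drbdbdlcd", "drbdbdll"
Position 1: drbd

drbd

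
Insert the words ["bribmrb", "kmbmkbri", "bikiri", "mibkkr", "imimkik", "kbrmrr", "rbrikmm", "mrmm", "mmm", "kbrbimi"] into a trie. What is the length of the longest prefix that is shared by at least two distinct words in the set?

3

Equivalently: take the maximum, over all pairs, of their longest common prefix length.
e.g. "kbrbimi" and "kbrmrr" share the prefix "kbr" of length 3; no pair shares a longer one.
Longest shared-prefix length: 3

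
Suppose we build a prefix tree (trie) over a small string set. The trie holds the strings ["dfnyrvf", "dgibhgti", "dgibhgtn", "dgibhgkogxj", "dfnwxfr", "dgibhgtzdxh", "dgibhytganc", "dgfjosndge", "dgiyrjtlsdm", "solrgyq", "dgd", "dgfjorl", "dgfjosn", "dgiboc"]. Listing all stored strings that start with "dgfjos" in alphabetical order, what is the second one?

Filter for "dgfjos…" and sort: "dgfjosn", "dgfjosndge"
Position 2: dgfjosndge

dgfjosndge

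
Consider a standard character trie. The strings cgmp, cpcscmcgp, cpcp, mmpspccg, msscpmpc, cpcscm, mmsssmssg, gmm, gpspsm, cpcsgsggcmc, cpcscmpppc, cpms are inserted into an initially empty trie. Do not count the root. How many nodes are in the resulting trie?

56

Trace insertions, counting only characters that open a new branch:
  "cgmp" → 4 new (c, g, m, p)
  "cpcscmcgp" → prefix "c" already present; 8 new (p, c, s, c, m, c, g, p)
  "cpcp" → prefix "cpc" already present; 1 new (p)
  "mmpspccg" → 8 new (m, m, p, s, p, c, c, g)
  "msscpmpc" → prefix "m" already present; 7 new (s, s, c, p, m, p, c)
  "cpcscm" → prefix "cpcscm" already present; 0 new (none)
  "mmsssmssg" → prefix "mm" already present; 7 new (s, s, s, m, s, s, g)
  "gmm" → 3 new (g, m, m)
  "gpspsm" → prefix "g" already present; 5 new (p, s, p, s, m)
  "cpcsgsggcmc" → prefix "cpcs" already present; 7 new (g, s, g, g, c, m, c)
  "cpcscmpppc" → prefix "cpcscm" already present; 4 new (p, p, p, c)
  "cpms" → prefix "cp" already present; 2 new (m, s)
Total nodes = 4 + 8 + 1 + 8 + 7 + 0 + 7 + 3 + 5 + 7 + 4 + 2 = 56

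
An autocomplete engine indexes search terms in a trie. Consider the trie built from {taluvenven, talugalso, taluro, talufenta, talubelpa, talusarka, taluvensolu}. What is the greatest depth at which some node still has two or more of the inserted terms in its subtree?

7

The deepest shared node is where two words last agree before diverging.
e.g. "taluvensolu" and "taluvenven" share the prefix "taluven" of length 7; no pair shares a longer one.
Longest shared-prefix length: 7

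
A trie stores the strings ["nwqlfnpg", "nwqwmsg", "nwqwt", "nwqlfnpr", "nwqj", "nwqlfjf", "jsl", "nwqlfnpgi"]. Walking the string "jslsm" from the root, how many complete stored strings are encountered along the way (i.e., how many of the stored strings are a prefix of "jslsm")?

Walk "jslsm" from the root; an end-of-word marker is hit whenever a stored word is a prefix of "jslsm".
Prefixes of the query that are stored words: "jsl"
Count: 1

1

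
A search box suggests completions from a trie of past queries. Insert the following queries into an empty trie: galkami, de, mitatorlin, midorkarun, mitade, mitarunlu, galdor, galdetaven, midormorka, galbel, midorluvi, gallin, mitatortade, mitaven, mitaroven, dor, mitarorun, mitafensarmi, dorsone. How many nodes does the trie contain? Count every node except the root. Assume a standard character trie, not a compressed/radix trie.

86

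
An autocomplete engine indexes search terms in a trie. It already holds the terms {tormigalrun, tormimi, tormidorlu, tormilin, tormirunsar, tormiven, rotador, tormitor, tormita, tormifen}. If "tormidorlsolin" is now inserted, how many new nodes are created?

5

The longest prefix of "tormidorlsolin" already in the trie is "tormidorl" (length 9).
Each of the 5 remaining characters creates one node.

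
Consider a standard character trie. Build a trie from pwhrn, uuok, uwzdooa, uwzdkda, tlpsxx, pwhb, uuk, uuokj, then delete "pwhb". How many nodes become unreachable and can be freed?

After clearing the end-marker at "pwhb", prune upward until reaching a node still needed by another word.
The suffix "b" (1 node) is used only by "pwhb"; the node for "pwh" still has the child "r", so pruning stops there.
Nodes removed: 1

1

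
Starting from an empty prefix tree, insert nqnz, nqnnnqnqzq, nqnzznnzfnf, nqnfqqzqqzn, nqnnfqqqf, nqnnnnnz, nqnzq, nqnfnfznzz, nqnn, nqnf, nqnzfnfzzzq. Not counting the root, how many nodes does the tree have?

48

Insert word by word; a character creates a node only if that edge doesn't already exist:
  "nqnz" → 4 new (n, q, n, z)
  "nqnnnqnqzq" → prefix "nqn" already present; 7 new (n, n, q, n, q, z, q)
  "nqnzznnzfnf" → prefix "nqnz" already present; 7 new (z, n, n, z, f, n, f)
  "nqnfqqzqqzn" → prefix "nqn" already present; 8 new (f, q, q, z, q, q, z, n)
  "nqnnfqqqf" → prefix "nqnn" already present; 5 new (f, q, q, q, f)
  "nqnnnnnz" → prefix "nqnnn" already present; 3 new (n, n, z)
  "nqnzq" → prefix "nqnz" already present; 1 new (q)
  "nqnfnfznzz" → prefix "nqnf" already present; 6 new (n, f, z, n, z, z)
  "nqnn" → prefix "nqnn" already present; 0 new (none)
  "nqnf" → prefix "nqnf" already present; 0 new (none)
  "nqnzfnfzzzq" → prefix "nqnz" already present; 7 new (f, n, f, z, z, z, q)
Total nodes = 4 + 7 + 7 + 8 + 5 + 3 + 1 + 6 + 0 + 0 + 7 = 48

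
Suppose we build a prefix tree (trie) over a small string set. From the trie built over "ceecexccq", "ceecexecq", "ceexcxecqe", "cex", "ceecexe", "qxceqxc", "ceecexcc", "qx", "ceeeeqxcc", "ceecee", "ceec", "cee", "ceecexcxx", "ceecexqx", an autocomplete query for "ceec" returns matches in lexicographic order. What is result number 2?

Filter for "ceec…" and sort: "ceec", "ceecee", "ceecexcc", "ceecexccq", "ceecexcxx", "ceecexe", "ceecexecq", "ceecexqx"
Position 2: ceecee

ceecee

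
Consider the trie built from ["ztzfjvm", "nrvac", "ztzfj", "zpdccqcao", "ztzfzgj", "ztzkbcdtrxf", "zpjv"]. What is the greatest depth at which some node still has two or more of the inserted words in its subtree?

Look for the deepest trie node that still has at least two words in its subtree.
"ztzfj" and "ztzfjvm" agree on "ztzfj" (5 characters) before diverging; nothing deeper is shared.
Longest shared-prefix length: 5

5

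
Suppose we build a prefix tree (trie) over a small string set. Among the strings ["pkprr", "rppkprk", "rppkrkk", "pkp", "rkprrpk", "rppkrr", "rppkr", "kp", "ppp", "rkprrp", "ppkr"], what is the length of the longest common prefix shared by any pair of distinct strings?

Equivalently: take the maximum, over all pairs, of their longest common prefix length.
"rkprrp" and "rkprrpk" agree on "rkprrp" (6 characters) before diverging; nothing deeper is shared.
Longest shared-prefix length: 6

6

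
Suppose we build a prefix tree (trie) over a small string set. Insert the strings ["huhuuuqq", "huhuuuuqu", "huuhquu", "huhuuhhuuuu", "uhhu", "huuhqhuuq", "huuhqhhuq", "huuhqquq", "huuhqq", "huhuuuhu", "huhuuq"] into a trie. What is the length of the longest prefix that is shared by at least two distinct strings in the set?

6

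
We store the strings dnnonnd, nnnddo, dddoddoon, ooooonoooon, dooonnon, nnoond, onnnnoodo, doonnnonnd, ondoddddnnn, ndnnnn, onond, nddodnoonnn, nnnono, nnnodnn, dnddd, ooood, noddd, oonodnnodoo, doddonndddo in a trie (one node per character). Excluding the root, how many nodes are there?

For each word, the new-node count is its length minus the longest prefix already in the trie:
  "dnnonnd" → 7 new (d, n, n, o, n, n, d)
  "nnnddo" → 6 new (n, n, n, d, d, o)
  "dddoddoon" → prefix "d" already present; 8 new (d, d, o, d, d, o, o, n)
  "ooooonoooon" → 11 new (o, o, o, o, o, n, o, o, o, o, n)
  "dooonnon" → prefix "d" already present; 7 new (o, o, o, n, n, o, n)
  "nnoond" → prefix "nn" already present; 4 new (o, o, n, d)
  "onnnnoodo" → prefix "o" already present; 8 new (n, n, n, n, o, o, d, o)
  "doonnnonnd" → prefix "doo" already present; 7 new (n, n, n, o, n, n, d)
  "ondoddddnnn" → prefix "on" already present; 9 new (d, o, d, d, d, d, n, n, n)
  "ndnnnn" → prefix "n" already present; 5 new (d, n, n, n, n)
  "onond" → prefix "on" already present; 3 new (o, n, d)
  "nddodnoonnn" → prefix "nd" already present; 9 new (d, o, d, n, o, o, n, n, n)
  "nnnono" → prefix "nnn" already present; 3 new (o, n, o)
  "nnnodnn" → prefix "nnno" already present; 3 new (d, n, n)
  "dnddd" → prefix "dn" already present; 3 new (d, d, d)
  "ooood" → prefix "oooo" already present; 1 new (d)
  "noddd" → prefix "n" already present; 4 new (o, d, d, d)
  "oonodnnodoo" → prefix "oo" already present; 9 new (n, o, d, n, n, o, d, o, o)
  "doddonndddo" → prefix "do" already present; 9 new (d, d, o, n, n, d, d, d, o)
Total nodes = 7 + 6 + 8 + 11 + 7 + 4 + 8 + 7 + 9 + 5 + 3 + 9 + 3 + 3 + 3 + 1 + 4 + 9 + 9 = 116

116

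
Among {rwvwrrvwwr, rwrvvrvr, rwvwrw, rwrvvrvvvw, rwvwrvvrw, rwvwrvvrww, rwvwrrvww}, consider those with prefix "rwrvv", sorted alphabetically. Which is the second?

rwrvvrvvvw

Words with prefix "rwrvv", in lexicographic order: "rwrvvrvr", "rwrvvrvvvw"
The 2nd is rwrvvrvvvw.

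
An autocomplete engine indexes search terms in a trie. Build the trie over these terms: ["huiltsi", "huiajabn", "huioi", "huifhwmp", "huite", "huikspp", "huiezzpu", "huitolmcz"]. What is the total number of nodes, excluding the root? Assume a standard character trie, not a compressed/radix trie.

Insert word by word; a character creates a node only if that edge doesn't already exist:
  "huiltsi" → 7 new (h, u, i, l, t, s, i)
  "huiajabn" → prefix "hui" already present; 5 new (a, j, a, b, n)
  "huioi" → prefix "hui" already present; 2 new (o, i)
  "huifhwmp" → prefix "hui" already present; 5 new (f, h, w, m, p)
  "huite" → prefix "hui" already present; 2 new (t, e)
  "huikspp" → prefix "hui" already present; 4 new (k, s, p, p)
  "huiezzpu" → prefix "hui" already present; 5 new (e, z, z, p, u)
  "huitolmcz" → prefix "huit" already present; 5 new (o, l, m, c, z)
Total nodes = 7 + 5 + 2 + 5 + 2 + 4 + 5 + 5 = 35

35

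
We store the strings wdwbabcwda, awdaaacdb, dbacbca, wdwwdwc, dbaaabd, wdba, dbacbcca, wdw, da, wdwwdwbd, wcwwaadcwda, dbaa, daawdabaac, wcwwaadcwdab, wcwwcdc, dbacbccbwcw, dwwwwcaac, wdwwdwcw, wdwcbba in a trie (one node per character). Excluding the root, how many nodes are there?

Insert word by word; a character creates a node only if that edge doesn't already exist:
  "wdwbabcwda" → 10 new (w, d, w, b, a, b, c, w, d, a)
  "awdaaacdb" → 9 new (a, w, d, a, a, a, c, d, b)
  "dbacbca" → 7 new (d, b, a, c, b, c, a)
  "wdwwdwc" → prefix "wdw" already present; 4 new (w, d, w, c)
  "dbaaabd" → prefix "dba" already present; 4 new (a, a, b, d)
  "wdba" → prefix "wd" already present; 2 new (b, a)
  "dbacbcca" → prefix "dbacbc" already present; 2 new (c, a)
  "wdw" → prefix "wdw" already present; 0 new (none)
  "da" → prefix "d" already present; 1 new (a)
  "wdwwdwbd" → prefix "wdwwdw" already present; 2 new (b, d)
  "wcwwaadcwda" → prefix "w" already present; 10 new (c, w, w, a, a, d, c, w, d, a)
  "dbaa" → prefix "dbaa" already present; 0 new (none)
  "daawdabaac" → prefix "da" already present; 8 new (a, w, d, a, b, a, a, c)
  "wcwwaadcwdab" → prefix "wcwwaadcwda" already present; 1 new (b)
  "wcwwcdc" → prefix "wcww" already present; 3 new (c, d, c)
  "dbacbccbwcw" → prefix "dbacbcc" already present; 4 new (b, w, c, w)
  "dwwwwcaac" → prefix "d" already present; 8 new (w, w, w, w, c, a, a, c)
  "wdwwdwcw" → prefix "wdwwdwc" already present; 1 new (w)
  "wdwcbba" → prefix "wdw" already present; 4 new (c, b, b, a)
Total nodes = 10 + 9 + 7 + 4 + 4 + 2 + 2 + 0 + 1 + 2 + 10 + 0 + 8 + 1 + 3 + 4 + 8 + 1 + 4 = 80

80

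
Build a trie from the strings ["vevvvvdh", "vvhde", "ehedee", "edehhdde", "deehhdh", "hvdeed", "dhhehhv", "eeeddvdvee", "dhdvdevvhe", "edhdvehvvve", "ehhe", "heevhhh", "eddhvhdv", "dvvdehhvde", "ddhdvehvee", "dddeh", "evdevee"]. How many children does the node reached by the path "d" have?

4

Follow the path "d" to its node, then look at its outgoing edges.
Distinct next characters after "d": d, e, h, v.
That node has 4 child edges.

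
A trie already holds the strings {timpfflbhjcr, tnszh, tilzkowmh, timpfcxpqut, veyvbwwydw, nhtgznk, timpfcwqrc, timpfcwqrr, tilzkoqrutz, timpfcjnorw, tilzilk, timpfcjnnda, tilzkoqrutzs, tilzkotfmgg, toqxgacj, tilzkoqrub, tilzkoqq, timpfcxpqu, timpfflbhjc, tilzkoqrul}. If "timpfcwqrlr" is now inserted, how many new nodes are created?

2

The longest prefix of "timpfcwqrlr" already in the trie is "timpfcwqr" (length 9).
New nodes needed: |"timpfcwqrlr"| − 9 = 11 − 9 = 2.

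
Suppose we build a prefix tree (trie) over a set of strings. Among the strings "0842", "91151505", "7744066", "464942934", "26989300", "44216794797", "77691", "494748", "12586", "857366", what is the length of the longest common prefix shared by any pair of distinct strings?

Look for the deepest trie node that still has at least two words in its subtree.
"7744066" and "77691" agree on "77" (2 characters) before diverging; nothing deeper is shared.
Longest shared-prefix length: 2

2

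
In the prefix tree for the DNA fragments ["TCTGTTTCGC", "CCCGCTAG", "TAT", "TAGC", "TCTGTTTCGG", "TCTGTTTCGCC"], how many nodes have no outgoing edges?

A leaf is a node with no children — equivalently, the end of a word that is not a proper prefix of any other stored word.
Those words: "CCCGCTAG", "TAGC", "TAT", "TCTGTTTCGCC", "TCTGTTTCGG"
Leaf count: 5

5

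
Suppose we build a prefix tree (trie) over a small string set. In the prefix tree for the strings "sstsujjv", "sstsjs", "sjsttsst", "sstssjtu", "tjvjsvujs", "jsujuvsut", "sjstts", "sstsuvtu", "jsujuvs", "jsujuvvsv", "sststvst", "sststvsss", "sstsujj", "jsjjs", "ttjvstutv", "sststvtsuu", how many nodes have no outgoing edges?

13

Leaves are exactly the stored words that no other stored word extends.
Those words: "jsjjs", "jsujuvsut", "jsujuvvsv", "sjsttsst", "sstsjs", "sstssjtu", "sststvsss", "sststvst", "sststvtsuu", "sstsujjv", "sstsuvtu", "tjvjsvujs", "ttjvstutv"
Leaf count: 13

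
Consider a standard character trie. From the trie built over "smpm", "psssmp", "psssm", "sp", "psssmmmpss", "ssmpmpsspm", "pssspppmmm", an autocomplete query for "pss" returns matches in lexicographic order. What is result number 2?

Words with prefix "pss", in lexicographic order: "psssm", "psssmmmpss", "psssmp", "pssspppmmm"
The 2nd is psssmmmpss.

psssmmmpss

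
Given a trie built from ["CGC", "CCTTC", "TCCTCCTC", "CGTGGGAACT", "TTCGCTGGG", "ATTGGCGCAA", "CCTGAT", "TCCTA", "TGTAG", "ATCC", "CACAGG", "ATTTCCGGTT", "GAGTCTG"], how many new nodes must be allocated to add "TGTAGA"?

1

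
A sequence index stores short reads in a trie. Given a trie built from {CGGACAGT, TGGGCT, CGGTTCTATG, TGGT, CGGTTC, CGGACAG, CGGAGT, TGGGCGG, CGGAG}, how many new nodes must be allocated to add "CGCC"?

2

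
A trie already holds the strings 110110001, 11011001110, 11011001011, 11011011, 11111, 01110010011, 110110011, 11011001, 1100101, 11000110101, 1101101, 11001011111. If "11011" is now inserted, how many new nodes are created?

Every character of "11011" already lies on an existing path (it is a prefix of some stored word).
No new nodes are needed: 0.

0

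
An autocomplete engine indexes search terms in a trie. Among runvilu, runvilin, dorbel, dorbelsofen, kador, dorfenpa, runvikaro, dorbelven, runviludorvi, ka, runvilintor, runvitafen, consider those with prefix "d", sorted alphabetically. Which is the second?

dorbelsofen

Words with prefix "d", in lexicographic order: "dorbel", "dorbelsofen", "dorbelven", "dorfenpa"
The 2nd is dorbelsofen.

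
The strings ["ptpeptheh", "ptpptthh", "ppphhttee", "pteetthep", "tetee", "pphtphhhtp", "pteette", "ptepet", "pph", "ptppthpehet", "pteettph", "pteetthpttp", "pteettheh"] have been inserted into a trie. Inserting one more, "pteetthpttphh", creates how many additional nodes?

2

The longest prefix of "pteetthpttphh" already in the trie is "pteetthpttp" (length 11).
New nodes needed: |"pteetthpttphh"| − 11 = 13 − 11 = 2.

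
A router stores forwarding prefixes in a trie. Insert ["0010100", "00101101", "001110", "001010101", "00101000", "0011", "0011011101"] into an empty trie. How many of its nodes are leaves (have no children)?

5

Leaves are exactly the stored words that no other stored word extends.
Those words: "00101000", "001010101", "00101101", "0011011101", "001110"
Leaf count: 5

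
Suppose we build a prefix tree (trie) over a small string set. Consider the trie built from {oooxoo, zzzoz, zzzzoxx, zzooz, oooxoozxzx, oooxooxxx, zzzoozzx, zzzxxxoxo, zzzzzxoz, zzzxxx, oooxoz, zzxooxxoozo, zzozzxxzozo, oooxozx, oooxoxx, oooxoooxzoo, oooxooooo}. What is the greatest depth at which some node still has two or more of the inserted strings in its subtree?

7

The deepest shared node is where two words last agree before diverging.
"oooxooooo" and "oooxoooxzoo" agree on "oooxooo" (7 characters) before diverging; nothing deeper is shared.
Longest shared-prefix length: 7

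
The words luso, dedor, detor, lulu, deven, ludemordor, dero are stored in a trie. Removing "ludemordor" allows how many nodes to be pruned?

Walk "ludemordor" from the leaf back toward the root, removing each node that no remaining word uses.
The suffix "demordor" (8 nodes) is used only by "ludemordor"; the node for "lu" still has the child "s", so pruning stops there.
Nodes removed: 8

8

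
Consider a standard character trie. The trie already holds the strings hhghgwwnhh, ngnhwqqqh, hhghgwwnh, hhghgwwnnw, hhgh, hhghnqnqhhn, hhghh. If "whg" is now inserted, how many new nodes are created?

3

"whg" shares no prefix with any stored word, so all 3 characters open new nodes.
3 − 0 = 3 new nodes.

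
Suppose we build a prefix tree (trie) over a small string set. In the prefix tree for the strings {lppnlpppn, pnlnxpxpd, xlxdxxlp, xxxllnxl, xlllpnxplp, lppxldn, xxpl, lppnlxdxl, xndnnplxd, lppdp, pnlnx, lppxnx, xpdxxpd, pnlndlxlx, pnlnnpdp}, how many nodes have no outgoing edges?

Leaves are exactly the stored words that no other stored word extends.
Those words: "lppdp", "lppnlpppn", "lppnlxdxl", "lppxldn", "lppxnx", "pnlndlxlx", "pnlnnpdp", "pnlnxpxpd", "xlllpnxplp", "xlxdxxlp", "xndnnplxd", "xpdxxpd", "xxpl", "xxxllnxl"
Leaf count: 14

14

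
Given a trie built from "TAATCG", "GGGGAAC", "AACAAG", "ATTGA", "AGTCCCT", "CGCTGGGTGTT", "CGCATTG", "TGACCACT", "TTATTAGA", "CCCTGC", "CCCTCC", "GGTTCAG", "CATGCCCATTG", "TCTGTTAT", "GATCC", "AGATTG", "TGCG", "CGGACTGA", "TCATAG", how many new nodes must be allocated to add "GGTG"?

1

The longest prefix of "GGTG" already in the trie is "GGT" (length 3).
So 4 − 3 = 1 new nodes.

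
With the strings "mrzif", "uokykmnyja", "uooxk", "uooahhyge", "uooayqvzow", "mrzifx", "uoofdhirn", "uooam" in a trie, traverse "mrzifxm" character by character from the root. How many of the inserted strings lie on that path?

Walk "mrzifxm" from the root; an end-of-word marker is hit whenever a stored word is a prefix of "mrzifxm".
Prefixes of the query that are stored words: "mrzif", "mrzifx"
Count: 2

2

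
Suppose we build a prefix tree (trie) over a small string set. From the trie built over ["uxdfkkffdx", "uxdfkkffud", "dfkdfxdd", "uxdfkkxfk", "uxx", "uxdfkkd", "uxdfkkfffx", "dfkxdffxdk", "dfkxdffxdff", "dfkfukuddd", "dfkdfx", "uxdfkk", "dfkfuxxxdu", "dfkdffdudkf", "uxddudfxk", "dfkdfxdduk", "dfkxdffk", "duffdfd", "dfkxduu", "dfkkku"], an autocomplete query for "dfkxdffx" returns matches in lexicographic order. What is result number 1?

dfkxdffxdff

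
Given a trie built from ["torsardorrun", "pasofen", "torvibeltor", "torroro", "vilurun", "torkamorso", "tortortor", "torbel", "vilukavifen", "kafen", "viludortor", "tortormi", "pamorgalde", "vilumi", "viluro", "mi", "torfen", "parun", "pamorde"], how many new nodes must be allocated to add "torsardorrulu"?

2

The longest prefix of "torsardorrulu" already in the trie is "torsardorru" (length 11).
Each of the 2 remaining characters creates one node.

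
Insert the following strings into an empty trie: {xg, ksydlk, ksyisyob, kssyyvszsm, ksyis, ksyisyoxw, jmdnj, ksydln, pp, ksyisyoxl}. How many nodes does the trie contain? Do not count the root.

Trace insertions, counting only characters that open a new branch:
  "xg" → 2 new (x, g)
  "ksydlk" → 6 new (k, s, y, d, l, k)
  "ksyisyob" → prefix "ksy" already present; 5 new (i, s, y, o, b)
  "kssyyvszsm" → prefix "ks" already present; 8 new (s, y, y, v, s, z, s, m)
  "ksyis" → prefix "ksyis" already present; 0 new (none)
  "ksyisyoxw" → prefix "ksyisyo" already present; 2 new (x, w)
  "jmdnj" → 5 new (j, m, d, n, j)
  "ksydln" → prefix "ksydl" already present; 1 new (n)
  "pp" → 2 new (p, p)
  "ksyisyoxl" → prefix "ksyisyox" already present; 1 new (l)
Total nodes = 2 + 6 + 5 + 8 + 0 + 2 + 5 + 1 + 2 + 1 = 32

32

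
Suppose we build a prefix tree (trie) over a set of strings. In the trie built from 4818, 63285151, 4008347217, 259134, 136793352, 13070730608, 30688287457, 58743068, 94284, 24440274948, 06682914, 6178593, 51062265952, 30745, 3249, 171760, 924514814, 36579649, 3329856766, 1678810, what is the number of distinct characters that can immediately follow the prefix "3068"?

The children of the "3068" node are the distinct next characters among strings starting with "3068".
Distinct next characters after "3068": 8.
That node has 1 child edge.

1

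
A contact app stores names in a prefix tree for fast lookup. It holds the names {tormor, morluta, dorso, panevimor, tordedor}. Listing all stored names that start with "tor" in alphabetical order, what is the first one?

tordedor

Filter for "tor…" and sort: "tordedor", "tormor"
Position 1: tordedor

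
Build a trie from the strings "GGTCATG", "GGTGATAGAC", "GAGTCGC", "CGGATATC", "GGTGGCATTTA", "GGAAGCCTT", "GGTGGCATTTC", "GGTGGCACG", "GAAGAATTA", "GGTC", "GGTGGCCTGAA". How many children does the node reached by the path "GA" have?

The children of the "GA" node are the distinct next characters among strings starting with "GA".
Distinct next characters after "GA": A, G.
That node has 2 child edges.

2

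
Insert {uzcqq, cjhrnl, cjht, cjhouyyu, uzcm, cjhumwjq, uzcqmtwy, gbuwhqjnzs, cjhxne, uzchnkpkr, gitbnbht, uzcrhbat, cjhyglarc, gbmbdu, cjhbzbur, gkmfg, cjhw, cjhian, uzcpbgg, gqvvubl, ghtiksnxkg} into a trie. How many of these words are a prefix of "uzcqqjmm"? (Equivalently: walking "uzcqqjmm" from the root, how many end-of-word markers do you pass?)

1

Check each prefix of "uzcqqjmm" against the stored set — each match is an end-marker on the path.
Prefixes of the query that are stored words: "uzcqq"
Count: 1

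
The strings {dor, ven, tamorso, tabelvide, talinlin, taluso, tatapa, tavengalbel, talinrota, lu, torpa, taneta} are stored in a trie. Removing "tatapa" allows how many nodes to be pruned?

After clearing the end-marker at "tatapa", prune upward until reaching a node still needed by another word.
The suffix "tapa" (4 nodes) is used only by "tatapa"; the node for "ta" still has the child "m", so pruning stops there.
Nodes removed: 4

4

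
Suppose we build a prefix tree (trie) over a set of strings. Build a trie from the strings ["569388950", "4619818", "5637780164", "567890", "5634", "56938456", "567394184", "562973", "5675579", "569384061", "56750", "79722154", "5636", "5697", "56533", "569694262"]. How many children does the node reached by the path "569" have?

3

Walk "569" from the root, arriving at one node.
Characters that immediately follow "569" among the stored strings: {3, 6, 7}.
That node has 3 child edges.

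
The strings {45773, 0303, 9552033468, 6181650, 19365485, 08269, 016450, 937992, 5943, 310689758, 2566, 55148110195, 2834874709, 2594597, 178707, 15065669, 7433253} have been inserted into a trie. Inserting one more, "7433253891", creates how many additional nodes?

"7433253" is already a path in the trie; the remaining "891" must be added.
So 10 − 7 = 3 new nodes.

3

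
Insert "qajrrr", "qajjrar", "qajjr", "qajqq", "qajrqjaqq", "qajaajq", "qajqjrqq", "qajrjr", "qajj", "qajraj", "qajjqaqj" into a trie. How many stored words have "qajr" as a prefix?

Walk to "qajr"; the words in its subtree are exactly those with that prefix.
Words under "qajr": qajraj, qajrjr, qajrqjaqq, qajrrr
Count: 4

4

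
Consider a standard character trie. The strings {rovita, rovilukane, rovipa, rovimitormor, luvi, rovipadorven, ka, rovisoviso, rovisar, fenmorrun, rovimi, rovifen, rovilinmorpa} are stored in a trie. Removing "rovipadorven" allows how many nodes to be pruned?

A node on "rovipadorven"'s path can go only if nothing else ends at it or branches off below it.
The suffix "dorven" (6 nodes) is used only by "rovipadorven"; "rovipa" is itself a stored word, so pruning stops there.
Nodes removed: 6

6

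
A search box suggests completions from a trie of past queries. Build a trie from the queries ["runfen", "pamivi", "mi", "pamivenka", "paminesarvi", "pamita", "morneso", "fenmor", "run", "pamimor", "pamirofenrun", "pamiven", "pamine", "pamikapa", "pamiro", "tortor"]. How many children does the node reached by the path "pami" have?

6

Follow the path "pami" to its node, then look at its outgoing edges.
Distinct next characters after "pami": k, m, n, r, t, v.
That node has 6 child edges.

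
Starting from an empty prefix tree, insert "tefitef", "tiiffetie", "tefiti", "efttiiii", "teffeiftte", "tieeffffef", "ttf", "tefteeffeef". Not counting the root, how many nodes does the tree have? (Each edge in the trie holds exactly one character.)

49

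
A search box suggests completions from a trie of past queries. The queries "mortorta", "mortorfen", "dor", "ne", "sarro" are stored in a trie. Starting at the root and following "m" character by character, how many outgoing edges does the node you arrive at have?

The children of the "m" node are the distinct next characters among strings starting with "m".
Distinct next characters after "m": o.
That node has 1 child edge.

1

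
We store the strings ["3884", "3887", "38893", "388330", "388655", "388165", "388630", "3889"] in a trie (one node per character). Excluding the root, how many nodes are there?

Trie structure (* marks end of a word):
(root)
└─ 3
   └─ 8
      └─ 8
         ├─ 1
         │  └─ 6
         │     └─ 5 *
         ├─ 3
         │  └─ 3
         │     └─ 0 *
         ├─ 4 *
         ├─ 6
         │  ├─ 3
         │  │  └─ 0 *
         │  └─ 5
         │     └─ 5 *
         ├─ 7 *
         └─ 9 *
            └─ 3 *
Counting every labelled node above: 18.

18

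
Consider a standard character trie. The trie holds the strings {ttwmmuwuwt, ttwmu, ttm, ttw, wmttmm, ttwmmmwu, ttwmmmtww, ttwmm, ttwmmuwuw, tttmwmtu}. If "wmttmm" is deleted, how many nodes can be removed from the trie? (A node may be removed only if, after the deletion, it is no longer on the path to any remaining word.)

Walk "wmttmm" from the leaf back toward the root, removing each node that no remaining word uses.
No other word shares any prefix with "wmttmm", so all 6 of its nodes go.
Nodes removed: 6

6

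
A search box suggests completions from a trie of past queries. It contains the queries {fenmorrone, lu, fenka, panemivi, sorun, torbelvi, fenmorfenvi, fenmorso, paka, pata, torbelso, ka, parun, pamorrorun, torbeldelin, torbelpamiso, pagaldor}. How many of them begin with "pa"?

6

Traverse to the node for "pa", then collect every word in that subtree.
Words under "pa": pagaldor, paka, pamorrorun, panemivi, parun, pata
Count: 6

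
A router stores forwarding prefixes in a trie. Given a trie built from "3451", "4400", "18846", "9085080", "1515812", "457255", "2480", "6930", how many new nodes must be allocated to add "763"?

No existing word starts with "7", so every character of "763" needs a new node.
3 − 0 = 3 new nodes.

3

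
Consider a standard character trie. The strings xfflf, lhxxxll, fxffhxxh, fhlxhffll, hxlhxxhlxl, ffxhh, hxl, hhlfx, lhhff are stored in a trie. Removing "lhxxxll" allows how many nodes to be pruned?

A node on "lhxxxll"'s path can go only if nothing else ends at it or branches off below it.
The suffix "xxxll" (5 nodes) is used only by "lhxxxll"; the node for "lh" still has the child "h", so pruning stops there.
Nodes removed: 5

5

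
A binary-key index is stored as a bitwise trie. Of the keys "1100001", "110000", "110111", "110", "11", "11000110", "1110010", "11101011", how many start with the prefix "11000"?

3

Traverse to the node for "11000", then collect every word in that subtree.
Words under "11000": 110000, 1100001, 11000110
Count: 3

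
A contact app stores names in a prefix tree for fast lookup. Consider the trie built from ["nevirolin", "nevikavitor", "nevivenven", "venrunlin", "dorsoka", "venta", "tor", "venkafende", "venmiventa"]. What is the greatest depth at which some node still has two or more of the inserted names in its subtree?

4

The deepest shared node is where two words last agree before diverging.
"nevikavitor" and "nevirolin" agree on "nevi" (4 characters) before diverging; nothing deeper is shared.
Longest shared-prefix length: 4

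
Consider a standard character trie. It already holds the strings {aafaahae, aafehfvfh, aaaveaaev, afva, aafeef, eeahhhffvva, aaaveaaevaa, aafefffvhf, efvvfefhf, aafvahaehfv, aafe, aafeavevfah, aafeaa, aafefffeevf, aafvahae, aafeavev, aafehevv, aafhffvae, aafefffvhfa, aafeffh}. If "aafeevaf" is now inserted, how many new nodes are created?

3

"aafee" is already a path in the trie; the remaining "vaf" must be added.
So 8 − 5 = 3 new nodes.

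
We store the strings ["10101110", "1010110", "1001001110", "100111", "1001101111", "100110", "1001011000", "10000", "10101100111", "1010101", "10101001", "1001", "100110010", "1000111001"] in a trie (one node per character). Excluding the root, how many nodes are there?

Insert word by word; a character creates a node only if that edge doesn't already exist:
  "10101110" → 8 new (1, 0, 1, 0, 1, 1, 1, 0)
  "1010110" → prefix "101011" already present; 1 new (0)
  "1001001110" → prefix "10" already present; 8 new (0, 1, 0, 0, 1, 1, 1, 0)
  "100111" → prefix "1001" already present; 2 new (1, 1)
  "1001101111" → prefix "10011" already present; 5 new (0, 1, 1, 1, 1)
  "100110" → prefix "100110" already present; 0 new (none)
  "1001011000" → prefix "10010" already present; 5 new (1, 1, 0, 0, 0)
  "10000" → prefix "100" already present; 2 new (0, 0)
  "10101100111" → prefix "1010110" already present; 4 new (0, 1, 1, 1)
  "1010101" → prefix "10101" already present; 2 new (0, 1)
  "10101001" → prefix "101010" already present; 2 new (0, 1)
  "1001" → prefix "1001" already present; 0 new (none)
  "100110010" → prefix "100110" already present; 3 new (0, 1, 0)
  "1000111001" → prefix "1000" already present; 6 new (1, 1, 1, 0, 0, 1)
Total nodes = 8 + 1 + 8 + 2 + 5 + 0 + 5 + 2 + 4 + 2 + 2 + 0 + 3 + 6 = 48

48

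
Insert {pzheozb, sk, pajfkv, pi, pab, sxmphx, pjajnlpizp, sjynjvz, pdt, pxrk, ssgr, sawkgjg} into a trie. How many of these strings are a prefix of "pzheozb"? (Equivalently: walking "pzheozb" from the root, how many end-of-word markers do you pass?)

1

Check each prefix of "pzheozb" against the stored set — each match is an end-marker on the path.
Prefixes of the query that are stored words: "pzheozb"
Count: 1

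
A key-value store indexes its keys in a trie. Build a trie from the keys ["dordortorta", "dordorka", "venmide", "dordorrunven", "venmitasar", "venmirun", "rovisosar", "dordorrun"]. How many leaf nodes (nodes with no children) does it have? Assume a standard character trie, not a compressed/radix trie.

7

A leaf is a node with no children — equivalently, the end of a word that is not a proper prefix of any other stored word.
Those words: "dordorka", "dordorrunven", "dordortorta", "rovisosar", "venmide", "venmirun", "venmitasar"
Leaf count: 7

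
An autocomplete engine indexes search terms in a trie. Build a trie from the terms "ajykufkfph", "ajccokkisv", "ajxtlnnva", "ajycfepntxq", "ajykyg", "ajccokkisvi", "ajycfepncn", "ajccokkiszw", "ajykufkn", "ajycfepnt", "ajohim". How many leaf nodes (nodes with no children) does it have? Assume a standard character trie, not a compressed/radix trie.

9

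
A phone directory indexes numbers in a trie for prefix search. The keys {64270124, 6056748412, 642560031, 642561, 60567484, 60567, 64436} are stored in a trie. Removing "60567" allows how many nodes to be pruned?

0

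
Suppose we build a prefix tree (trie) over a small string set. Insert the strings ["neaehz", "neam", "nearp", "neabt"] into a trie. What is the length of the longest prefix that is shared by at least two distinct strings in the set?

The deepest shared node is where two words last agree before diverging.
"neabt" and "neaehz" agree on "nea" (3 characters) before diverging; nothing deeper is shared.
Longest shared-prefix length: 3

3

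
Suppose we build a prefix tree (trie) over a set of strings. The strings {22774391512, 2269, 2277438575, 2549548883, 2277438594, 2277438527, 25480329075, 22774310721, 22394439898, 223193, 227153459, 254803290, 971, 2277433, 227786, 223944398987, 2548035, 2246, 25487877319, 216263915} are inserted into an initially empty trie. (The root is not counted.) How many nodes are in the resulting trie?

86

Trace insertions, counting only characters that open a new branch:
  "22774391512" → 11 new (2, 2, 7, 7, 4, 3, 9, 1, 5, 1, 2)
  "2269" → prefix "22" already present; 2 new (6, 9)
  "2277438575" → prefix "227743" already present; 4 new (8, 5, 7, 5)
  "2549548883" → prefix "2" already present; 9 new (5, 4, 9, 5, 4, 8, 8, 8, 3)
  "2277438594" → prefix "22774385" already present; 2 new (9, 4)
  "2277438527" → prefix "22774385" already present; 2 new (2, 7)
  "25480329075" → prefix "254" already present; 8 new (8, 0, 3, 2, 9, 0, 7, 5)
  "22774310721" → prefix "227743" already present; 5 new (1, 0, 7, 2, 1)
  "22394439898" → prefix "22" already present; 9 new (3, 9, 4, 4, 3, 9, 8, 9, 8)
  "223193" → prefix "223" already present; 3 new (1, 9, 3)
  "227153459" → prefix "227" already present; 6 new (1, 5, 3, 4, 5, 9)
  "254803290" → prefix "254803290" already present; 0 new (none)
  "971" → 3 new (9, 7, 1)
  "2277433" → prefix "227743" already present; 1 new (3)
  "227786" → prefix "2277" already present; 2 new (8, 6)
  "223944398987" → prefix "22394439898" already present; 1 new (7)
  "2548035" → prefix "254803" already present; 1 new (5)
  "2246" → prefix "22" already present; 2 new (4, 6)
  "25487877319" → prefix "2548" already present; 7 new (7, 8, 7, 7, 3, 1, 9)
  "216263915" → prefix "2" already present; 8 new (1, 6, 2, 6, 3, 9, 1, 5)
Total nodes = 11 + 2 + 4 + 9 + 2 + 2 + 8 + 5 + 9 + 3 + 6 + 0 + 3 + 1 + 2 + 1 + 1 + 2 + 7 + 8 = 86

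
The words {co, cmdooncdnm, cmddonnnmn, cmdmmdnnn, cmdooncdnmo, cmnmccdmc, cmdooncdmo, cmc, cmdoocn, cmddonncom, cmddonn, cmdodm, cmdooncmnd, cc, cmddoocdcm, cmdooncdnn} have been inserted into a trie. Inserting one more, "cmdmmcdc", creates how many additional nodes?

The longest prefix of "cmdmmcdc" already in the trie is "cmdmm" (length 5).
So 8 − 5 = 3 new nodes.

3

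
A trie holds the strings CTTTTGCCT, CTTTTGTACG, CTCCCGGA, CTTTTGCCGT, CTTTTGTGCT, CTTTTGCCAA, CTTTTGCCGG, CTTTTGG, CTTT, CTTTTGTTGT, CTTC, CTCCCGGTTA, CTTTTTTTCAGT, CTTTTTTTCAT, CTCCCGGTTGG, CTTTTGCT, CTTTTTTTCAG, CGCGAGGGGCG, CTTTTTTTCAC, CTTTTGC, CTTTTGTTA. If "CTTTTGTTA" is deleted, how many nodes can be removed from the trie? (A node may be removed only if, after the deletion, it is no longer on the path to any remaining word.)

A node on "CTTTTGTTA"'s path can go only if nothing else ends at it or branches off below it.
The suffix "A" (1 node) is used only by "CTTTTGTTA"; the node for "CTTTTGTT" still has the child "G", so pruning stops there.
Nodes removed: 1

1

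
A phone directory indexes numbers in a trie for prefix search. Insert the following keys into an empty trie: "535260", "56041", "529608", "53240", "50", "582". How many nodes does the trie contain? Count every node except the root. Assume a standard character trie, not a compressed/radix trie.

Trace insertions, counting only characters that open a new branch:
  "535260" → 6 new (5, 3, 5, 2, 6, 0)
  "56041" → prefix "5" already present; 4 new (6, 0, 4, 1)
  "529608" → prefix "5" already present; 5 new (2, 9, 6, 0, 8)
  "53240" → prefix "53" already present; 3 new (2, 4, 0)
  "50" → prefix "5" already present; 1 new (0)
  "582" → prefix "5" already present; 2 new (8, 2)
Total nodes = 6 + 4 + 5 + 3 + 1 + 2 = 21

21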